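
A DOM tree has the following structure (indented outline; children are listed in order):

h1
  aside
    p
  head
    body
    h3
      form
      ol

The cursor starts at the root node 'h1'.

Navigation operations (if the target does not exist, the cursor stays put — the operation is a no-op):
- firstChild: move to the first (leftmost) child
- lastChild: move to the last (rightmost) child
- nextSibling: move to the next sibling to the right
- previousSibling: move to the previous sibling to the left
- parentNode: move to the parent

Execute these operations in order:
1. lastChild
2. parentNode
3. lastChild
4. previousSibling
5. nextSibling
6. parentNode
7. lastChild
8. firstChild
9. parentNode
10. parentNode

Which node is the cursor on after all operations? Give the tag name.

After 1 (lastChild): head
After 2 (parentNode): h1
After 3 (lastChild): head
After 4 (previousSibling): aside
After 5 (nextSibling): head
After 6 (parentNode): h1
After 7 (lastChild): head
After 8 (firstChild): body
After 9 (parentNode): head
After 10 (parentNode): h1

Answer: h1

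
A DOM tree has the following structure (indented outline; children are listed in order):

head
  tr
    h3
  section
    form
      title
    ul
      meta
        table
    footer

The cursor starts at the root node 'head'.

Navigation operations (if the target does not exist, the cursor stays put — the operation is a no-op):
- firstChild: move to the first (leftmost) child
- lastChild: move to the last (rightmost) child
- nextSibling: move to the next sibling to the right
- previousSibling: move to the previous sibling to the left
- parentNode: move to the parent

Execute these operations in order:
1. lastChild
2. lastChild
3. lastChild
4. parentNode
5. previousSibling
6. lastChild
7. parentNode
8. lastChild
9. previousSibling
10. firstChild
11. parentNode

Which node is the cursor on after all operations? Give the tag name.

Answer: tr

Derivation:
After 1 (lastChild): section
After 2 (lastChild): footer
After 3 (lastChild): footer (no-op, stayed)
After 4 (parentNode): section
After 5 (previousSibling): tr
After 6 (lastChild): h3
After 7 (parentNode): tr
After 8 (lastChild): h3
After 9 (previousSibling): h3 (no-op, stayed)
After 10 (firstChild): h3 (no-op, stayed)
After 11 (parentNode): tr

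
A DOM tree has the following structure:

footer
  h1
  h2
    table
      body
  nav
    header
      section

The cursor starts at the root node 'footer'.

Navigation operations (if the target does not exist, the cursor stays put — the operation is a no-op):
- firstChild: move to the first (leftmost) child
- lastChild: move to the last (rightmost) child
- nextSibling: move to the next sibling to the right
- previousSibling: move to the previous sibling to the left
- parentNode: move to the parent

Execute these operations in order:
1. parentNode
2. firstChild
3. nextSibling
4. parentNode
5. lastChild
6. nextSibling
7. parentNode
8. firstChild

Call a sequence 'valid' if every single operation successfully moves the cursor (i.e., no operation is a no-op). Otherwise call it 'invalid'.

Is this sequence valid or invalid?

Answer: invalid

Derivation:
After 1 (parentNode): footer (no-op, stayed)
After 2 (firstChild): h1
After 3 (nextSibling): h2
After 4 (parentNode): footer
After 5 (lastChild): nav
After 6 (nextSibling): nav (no-op, stayed)
After 7 (parentNode): footer
After 8 (firstChild): h1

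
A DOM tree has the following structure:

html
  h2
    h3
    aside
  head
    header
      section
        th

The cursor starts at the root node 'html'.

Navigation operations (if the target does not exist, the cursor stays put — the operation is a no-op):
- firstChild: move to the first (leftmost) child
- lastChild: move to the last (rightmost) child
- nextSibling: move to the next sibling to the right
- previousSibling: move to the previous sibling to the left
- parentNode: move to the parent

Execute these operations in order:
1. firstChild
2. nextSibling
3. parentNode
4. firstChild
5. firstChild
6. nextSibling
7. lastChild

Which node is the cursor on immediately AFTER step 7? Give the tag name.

After 1 (firstChild): h2
After 2 (nextSibling): head
After 3 (parentNode): html
After 4 (firstChild): h2
After 5 (firstChild): h3
After 6 (nextSibling): aside
After 7 (lastChild): aside (no-op, stayed)

Answer: aside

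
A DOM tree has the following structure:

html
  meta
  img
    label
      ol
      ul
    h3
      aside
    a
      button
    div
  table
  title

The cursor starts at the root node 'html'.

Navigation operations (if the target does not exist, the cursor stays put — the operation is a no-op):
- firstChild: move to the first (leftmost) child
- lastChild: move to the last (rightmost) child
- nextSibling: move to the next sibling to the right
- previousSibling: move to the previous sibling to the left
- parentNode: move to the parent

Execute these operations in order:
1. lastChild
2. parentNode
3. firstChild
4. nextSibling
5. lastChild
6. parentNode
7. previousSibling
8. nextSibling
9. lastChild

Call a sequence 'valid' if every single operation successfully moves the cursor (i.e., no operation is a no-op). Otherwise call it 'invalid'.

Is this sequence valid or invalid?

After 1 (lastChild): title
After 2 (parentNode): html
After 3 (firstChild): meta
After 4 (nextSibling): img
After 5 (lastChild): div
After 6 (parentNode): img
After 7 (previousSibling): meta
After 8 (nextSibling): img
After 9 (lastChild): div

Answer: valid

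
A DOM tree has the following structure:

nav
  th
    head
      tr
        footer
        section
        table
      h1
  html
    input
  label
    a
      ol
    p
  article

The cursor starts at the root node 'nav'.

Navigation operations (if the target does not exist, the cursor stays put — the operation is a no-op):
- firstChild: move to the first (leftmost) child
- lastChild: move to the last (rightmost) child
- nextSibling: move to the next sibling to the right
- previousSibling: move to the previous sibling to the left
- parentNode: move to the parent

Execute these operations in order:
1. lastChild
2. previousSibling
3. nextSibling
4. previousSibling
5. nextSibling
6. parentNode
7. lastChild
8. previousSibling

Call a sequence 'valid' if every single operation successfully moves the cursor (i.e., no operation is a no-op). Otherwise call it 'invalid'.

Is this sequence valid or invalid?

After 1 (lastChild): article
After 2 (previousSibling): label
After 3 (nextSibling): article
After 4 (previousSibling): label
After 5 (nextSibling): article
After 6 (parentNode): nav
After 7 (lastChild): article
After 8 (previousSibling): label

Answer: valid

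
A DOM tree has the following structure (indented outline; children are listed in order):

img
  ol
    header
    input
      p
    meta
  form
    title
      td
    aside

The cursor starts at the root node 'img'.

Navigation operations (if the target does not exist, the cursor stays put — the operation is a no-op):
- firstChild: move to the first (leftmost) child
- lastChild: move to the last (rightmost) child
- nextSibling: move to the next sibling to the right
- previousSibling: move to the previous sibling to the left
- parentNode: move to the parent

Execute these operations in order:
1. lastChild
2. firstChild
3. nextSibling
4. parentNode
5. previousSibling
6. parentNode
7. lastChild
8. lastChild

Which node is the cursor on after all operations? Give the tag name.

Answer: aside

Derivation:
After 1 (lastChild): form
After 2 (firstChild): title
After 3 (nextSibling): aside
After 4 (parentNode): form
After 5 (previousSibling): ol
After 6 (parentNode): img
After 7 (lastChild): form
After 8 (lastChild): aside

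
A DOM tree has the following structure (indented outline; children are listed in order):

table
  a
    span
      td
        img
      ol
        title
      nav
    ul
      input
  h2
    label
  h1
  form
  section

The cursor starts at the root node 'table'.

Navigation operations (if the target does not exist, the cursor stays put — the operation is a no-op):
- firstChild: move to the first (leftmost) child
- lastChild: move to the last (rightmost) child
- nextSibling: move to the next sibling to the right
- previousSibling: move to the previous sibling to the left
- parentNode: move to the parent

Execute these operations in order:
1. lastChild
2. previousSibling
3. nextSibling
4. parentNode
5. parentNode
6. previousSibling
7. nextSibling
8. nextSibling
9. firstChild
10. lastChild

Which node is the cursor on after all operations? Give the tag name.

Answer: ul

Derivation:
After 1 (lastChild): section
After 2 (previousSibling): form
After 3 (nextSibling): section
After 4 (parentNode): table
After 5 (parentNode): table (no-op, stayed)
After 6 (previousSibling): table (no-op, stayed)
After 7 (nextSibling): table (no-op, stayed)
After 8 (nextSibling): table (no-op, stayed)
After 9 (firstChild): a
After 10 (lastChild): ul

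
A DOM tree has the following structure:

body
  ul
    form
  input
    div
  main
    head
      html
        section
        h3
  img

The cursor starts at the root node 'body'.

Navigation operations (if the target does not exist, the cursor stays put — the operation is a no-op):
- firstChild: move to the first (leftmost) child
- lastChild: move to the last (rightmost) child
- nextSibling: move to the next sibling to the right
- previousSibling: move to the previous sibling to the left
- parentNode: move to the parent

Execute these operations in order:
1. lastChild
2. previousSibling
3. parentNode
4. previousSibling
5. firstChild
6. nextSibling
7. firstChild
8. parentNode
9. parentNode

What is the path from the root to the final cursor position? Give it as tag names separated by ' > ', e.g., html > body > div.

Answer: body

Derivation:
After 1 (lastChild): img
After 2 (previousSibling): main
After 3 (parentNode): body
After 4 (previousSibling): body (no-op, stayed)
After 5 (firstChild): ul
After 6 (nextSibling): input
After 7 (firstChild): div
After 8 (parentNode): input
After 9 (parentNode): body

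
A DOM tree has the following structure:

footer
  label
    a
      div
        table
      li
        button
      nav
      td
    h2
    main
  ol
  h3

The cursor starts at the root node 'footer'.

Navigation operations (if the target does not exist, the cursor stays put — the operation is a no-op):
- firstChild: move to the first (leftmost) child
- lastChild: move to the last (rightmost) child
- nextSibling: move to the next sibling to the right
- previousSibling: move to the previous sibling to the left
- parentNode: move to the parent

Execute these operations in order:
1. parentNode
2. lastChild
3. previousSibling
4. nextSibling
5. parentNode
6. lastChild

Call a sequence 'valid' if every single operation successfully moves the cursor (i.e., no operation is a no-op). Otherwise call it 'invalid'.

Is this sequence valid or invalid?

Answer: invalid

Derivation:
After 1 (parentNode): footer (no-op, stayed)
After 2 (lastChild): h3
After 3 (previousSibling): ol
After 4 (nextSibling): h3
After 5 (parentNode): footer
After 6 (lastChild): h3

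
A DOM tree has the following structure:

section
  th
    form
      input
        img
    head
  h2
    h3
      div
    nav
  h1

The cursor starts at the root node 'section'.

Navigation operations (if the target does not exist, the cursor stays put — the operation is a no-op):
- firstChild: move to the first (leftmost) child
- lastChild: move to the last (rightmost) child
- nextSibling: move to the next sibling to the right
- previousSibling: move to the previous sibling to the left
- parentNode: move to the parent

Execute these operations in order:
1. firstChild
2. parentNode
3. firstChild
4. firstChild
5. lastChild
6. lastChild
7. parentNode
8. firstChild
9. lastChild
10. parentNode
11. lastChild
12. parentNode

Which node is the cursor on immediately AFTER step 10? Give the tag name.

Answer: input

Derivation:
After 1 (firstChild): th
After 2 (parentNode): section
After 3 (firstChild): th
After 4 (firstChild): form
After 5 (lastChild): input
After 6 (lastChild): img
After 7 (parentNode): input
After 8 (firstChild): img
After 9 (lastChild): img (no-op, stayed)
After 10 (parentNode): input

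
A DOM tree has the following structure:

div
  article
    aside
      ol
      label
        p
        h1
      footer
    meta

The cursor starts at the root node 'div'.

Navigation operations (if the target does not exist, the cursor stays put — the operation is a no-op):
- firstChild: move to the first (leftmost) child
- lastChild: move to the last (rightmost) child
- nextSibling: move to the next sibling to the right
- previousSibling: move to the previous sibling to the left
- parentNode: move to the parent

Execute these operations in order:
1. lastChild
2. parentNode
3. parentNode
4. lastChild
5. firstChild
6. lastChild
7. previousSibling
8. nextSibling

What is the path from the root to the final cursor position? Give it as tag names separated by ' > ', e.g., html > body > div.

After 1 (lastChild): article
After 2 (parentNode): div
After 3 (parentNode): div (no-op, stayed)
After 4 (lastChild): article
After 5 (firstChild): aside
After 6 (lastChild): footer
After 7 (previousSibling): label
After 8 (nextSibling): footer

Answer: div > article > aside > footer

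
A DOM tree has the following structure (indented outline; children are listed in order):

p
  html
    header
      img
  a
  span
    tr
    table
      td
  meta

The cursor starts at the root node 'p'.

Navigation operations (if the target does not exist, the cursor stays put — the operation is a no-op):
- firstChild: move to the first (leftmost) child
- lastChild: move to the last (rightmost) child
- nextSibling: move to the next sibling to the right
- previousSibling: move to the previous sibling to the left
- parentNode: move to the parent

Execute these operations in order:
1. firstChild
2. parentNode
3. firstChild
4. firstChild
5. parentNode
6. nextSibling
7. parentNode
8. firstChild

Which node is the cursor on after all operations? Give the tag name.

After 1 (firstChild): html
After 2 (parentNode): p
After 3 (firstChild): html
After 4 (firstChild): header
After 5 (parentNode): html
After 6 (nextSibling): a
After 7 (parentNode): p
After 8 (firstChild): html

Answer: html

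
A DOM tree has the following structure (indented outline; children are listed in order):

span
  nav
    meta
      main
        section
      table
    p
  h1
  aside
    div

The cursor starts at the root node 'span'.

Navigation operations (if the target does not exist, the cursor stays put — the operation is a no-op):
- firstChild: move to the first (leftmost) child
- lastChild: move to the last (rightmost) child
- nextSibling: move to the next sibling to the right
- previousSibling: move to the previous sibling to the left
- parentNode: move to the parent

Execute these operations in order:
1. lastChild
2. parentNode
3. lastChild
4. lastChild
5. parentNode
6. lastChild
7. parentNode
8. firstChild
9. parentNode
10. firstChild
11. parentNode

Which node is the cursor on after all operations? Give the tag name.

Answer: aside

Derivation:
After 1 (lastChild): aside
After 2 (parentNode): span
After 3 (lastChild): aside
After 4 (lastChild): div
After 5 (parentNode): aside
After 6 (lastChild): div
After 7 (parentNode): aside
After 8 (firstChild): div
After 9 (parentNode): aside
After 10 (firstChild): div
After 11 (parentNode): aside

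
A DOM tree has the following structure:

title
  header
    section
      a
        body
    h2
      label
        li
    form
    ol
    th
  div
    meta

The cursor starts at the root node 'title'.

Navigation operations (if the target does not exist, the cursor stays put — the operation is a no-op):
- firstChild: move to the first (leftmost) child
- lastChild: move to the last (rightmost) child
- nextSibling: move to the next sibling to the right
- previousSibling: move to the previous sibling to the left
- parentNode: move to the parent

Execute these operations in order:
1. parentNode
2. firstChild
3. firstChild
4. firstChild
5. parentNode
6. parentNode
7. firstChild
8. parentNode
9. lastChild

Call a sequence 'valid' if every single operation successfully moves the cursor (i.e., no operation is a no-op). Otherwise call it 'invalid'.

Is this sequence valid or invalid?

After 1 (parentNode): title (no-op, stayed)
After 2 (firstChild): header
After 3 (firstChild): section
After 4 (firstChild): a
After 5 (parentNode): section
After 6 (parentNode): header
After 7 (firstChild): section
After 8 (parentNode): header
After 9 (lastChild): th

Answer: invalid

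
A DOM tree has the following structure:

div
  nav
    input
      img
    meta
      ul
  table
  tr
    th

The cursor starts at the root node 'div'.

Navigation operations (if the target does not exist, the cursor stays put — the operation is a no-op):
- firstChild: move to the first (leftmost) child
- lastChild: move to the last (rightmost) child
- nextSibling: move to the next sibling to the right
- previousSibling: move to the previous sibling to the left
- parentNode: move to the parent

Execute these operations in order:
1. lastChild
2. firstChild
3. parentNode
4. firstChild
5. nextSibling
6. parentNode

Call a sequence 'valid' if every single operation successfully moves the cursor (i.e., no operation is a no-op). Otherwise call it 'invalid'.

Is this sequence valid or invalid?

After 1 (lastChild): tr
After 2 (firstChild): th
After 3 (parentNode): tr
After 4 (firstChild): th
After 5 (nextSibling): th (no-op, stayed)
After 6 (parentNode): tr

Answer: invalid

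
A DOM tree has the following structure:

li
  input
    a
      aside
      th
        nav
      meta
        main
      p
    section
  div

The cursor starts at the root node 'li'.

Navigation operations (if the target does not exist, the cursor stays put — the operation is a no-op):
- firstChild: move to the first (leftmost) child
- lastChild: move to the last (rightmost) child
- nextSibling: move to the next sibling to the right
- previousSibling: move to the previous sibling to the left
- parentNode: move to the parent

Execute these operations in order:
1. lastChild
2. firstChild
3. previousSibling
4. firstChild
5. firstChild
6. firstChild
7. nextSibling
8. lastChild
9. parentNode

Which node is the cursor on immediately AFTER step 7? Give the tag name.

After 1 (lastChild): div
After 2 (firstChild): div (no-op, stayed)
After 3 (previousSibling): input
After 4 (firstChild): a
After 5 (firstChild): aside
After 6 (firstChild): aside (no-op, stayed)
After 7 (nextSibling): th

Answer: th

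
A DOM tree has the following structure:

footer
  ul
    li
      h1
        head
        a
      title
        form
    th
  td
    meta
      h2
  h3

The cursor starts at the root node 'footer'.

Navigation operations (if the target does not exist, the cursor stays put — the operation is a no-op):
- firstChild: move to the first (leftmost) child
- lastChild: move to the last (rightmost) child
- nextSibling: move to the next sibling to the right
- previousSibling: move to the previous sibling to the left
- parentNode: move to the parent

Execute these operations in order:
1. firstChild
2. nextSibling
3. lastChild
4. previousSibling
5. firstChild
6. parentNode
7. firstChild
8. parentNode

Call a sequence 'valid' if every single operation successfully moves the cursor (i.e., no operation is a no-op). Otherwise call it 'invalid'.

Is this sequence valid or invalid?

After 1 (firstChild): ul
After 2 (nextSibling): td
After 3 (lastChild): meta
After 4 (previousSibling): meta (no-op, stayed)
After 5 (firstChild): h2
After 6 (parentNode): meta
After 7 (firstChild): h2
After 8 (parentNode): meta

Answer: invalid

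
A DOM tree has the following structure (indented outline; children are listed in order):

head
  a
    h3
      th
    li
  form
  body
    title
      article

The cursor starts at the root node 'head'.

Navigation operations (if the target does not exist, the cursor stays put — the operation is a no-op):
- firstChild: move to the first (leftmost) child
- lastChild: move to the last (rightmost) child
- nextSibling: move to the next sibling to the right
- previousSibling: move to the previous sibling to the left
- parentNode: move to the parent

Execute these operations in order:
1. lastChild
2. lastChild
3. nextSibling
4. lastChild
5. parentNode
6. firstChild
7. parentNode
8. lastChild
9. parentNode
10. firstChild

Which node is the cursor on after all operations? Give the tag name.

Answer: article

Derivation:
After 1 (lastChild): body
After 2 (lastChild): title
After 3 (nextSibling): title (no-op, stayed)
After 4 (lastChild): article
After 5 (parentNode): title
After 6 (firstChild): article
After 7 (parentNode): title
After 8 (lastChild): article
After 9 (parentNode): title
After 10 (firstChild): article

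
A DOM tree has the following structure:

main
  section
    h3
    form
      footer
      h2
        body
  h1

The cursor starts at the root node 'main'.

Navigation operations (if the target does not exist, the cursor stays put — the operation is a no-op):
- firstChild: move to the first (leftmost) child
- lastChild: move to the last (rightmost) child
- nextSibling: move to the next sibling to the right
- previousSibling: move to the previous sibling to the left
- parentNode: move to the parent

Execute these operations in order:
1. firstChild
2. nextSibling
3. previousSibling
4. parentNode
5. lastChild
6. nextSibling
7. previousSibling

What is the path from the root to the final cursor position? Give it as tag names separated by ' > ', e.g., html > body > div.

Answer: main > section

Derivation:
After 1 (firstChild): section
After 2 (nextSibling): h1
After 3 (previousSibling): section
After 4 (parentNode): main
After 5 (lastChild): h1
After 6 (nextSibling): h1 (no-op, stayed)
After 7 (previousSibling): section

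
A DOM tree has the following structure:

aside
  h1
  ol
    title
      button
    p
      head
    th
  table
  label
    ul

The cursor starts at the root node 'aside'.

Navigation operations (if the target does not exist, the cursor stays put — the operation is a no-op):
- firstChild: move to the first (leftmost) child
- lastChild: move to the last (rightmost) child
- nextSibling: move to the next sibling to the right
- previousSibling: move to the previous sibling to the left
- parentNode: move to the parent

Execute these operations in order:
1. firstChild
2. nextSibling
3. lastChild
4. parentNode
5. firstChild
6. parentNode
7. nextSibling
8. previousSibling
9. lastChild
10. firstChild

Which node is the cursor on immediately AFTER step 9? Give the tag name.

After 1 (firstChild): h1
After 2 (nextSibling): ol
After 3 (lastChild): th
After 4 (parentNode): ol
After 5 (firstChild): title
After 6 (parentNode): ol
After 7 (nextSibling): table
After 8 (previousSibling): ol
After 9 (lastChild): th

Answer: th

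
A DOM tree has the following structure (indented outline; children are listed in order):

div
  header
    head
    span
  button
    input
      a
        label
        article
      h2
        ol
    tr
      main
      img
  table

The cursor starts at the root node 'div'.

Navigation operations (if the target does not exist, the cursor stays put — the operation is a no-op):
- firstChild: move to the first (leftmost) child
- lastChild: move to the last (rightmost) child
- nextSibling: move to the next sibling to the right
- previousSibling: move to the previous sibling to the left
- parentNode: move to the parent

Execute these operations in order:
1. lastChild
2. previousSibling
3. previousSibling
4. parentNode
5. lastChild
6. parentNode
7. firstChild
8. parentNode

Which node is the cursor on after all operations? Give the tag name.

Answer: div

Derivation:
After 1 (lastChild): table
After 2 (previousSibling): button
After 3 (previousSibling): header
After 4 (parentNode): div
After 5 (lastChild): table
After 6 (parentNode): div
After 7 (firstChild): header
After 8 (parentNode): div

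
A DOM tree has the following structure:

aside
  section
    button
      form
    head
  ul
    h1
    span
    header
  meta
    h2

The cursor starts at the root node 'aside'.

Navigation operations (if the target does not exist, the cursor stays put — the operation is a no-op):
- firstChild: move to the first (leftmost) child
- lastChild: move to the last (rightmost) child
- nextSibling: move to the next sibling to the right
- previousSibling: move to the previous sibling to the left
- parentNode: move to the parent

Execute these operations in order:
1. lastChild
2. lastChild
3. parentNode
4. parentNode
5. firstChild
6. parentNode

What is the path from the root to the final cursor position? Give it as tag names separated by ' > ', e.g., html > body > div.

After 1 (lastChild): meta
After 2 (lastChild): h2
After 3 (parentNode): meta
After 4 (parentNode): aside
After 5 (firstChild): section
After 6 (parentNode): aside

Answer: aside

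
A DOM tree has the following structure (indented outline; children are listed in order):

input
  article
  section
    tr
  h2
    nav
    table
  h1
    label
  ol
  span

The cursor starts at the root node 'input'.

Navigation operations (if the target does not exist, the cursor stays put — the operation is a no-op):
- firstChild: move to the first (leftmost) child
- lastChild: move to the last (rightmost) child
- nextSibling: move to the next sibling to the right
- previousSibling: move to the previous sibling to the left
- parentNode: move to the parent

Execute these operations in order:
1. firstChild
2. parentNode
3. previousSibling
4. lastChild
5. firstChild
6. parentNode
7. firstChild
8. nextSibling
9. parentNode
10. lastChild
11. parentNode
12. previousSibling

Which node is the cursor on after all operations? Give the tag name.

After 1 (firstChild): article
After 2 (parentNode): input
After 3 (previousSibling): input (no-op, stayed)
After 4 (lastChild): span
After 5 (firstChild): span (no-op, stayed)
After 6 (parentNode): input
After 7 (firstChild): article
After 8 (nextSibling): section
After 9 (parentNode): input
After 10 (lastChild): span
After 11 (parentNode): input
After 12 (previousSibling): input (no-op, stayed)

Answer: input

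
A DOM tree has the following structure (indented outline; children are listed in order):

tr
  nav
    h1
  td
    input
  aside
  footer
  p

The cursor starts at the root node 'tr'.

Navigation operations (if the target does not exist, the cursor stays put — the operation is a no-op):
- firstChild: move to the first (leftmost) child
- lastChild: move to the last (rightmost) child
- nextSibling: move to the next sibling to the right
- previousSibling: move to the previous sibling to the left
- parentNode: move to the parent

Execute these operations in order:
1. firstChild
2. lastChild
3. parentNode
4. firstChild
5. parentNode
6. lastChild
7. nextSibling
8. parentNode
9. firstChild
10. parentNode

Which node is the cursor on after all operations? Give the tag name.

After 1 (firstChild): nav
After 2 (lastChild): h1
After 3 (parentNode): nav
After 4 (firstChild): h1
After 5 (parentNode): nav
After 6 (lastChild): h1
After 7 (nextSibling): h1 (no-op, stayed)
After 8 (parentNode): nav
After 9 (firstChild): h1
After 10 (parentNode): nav

Answer: nav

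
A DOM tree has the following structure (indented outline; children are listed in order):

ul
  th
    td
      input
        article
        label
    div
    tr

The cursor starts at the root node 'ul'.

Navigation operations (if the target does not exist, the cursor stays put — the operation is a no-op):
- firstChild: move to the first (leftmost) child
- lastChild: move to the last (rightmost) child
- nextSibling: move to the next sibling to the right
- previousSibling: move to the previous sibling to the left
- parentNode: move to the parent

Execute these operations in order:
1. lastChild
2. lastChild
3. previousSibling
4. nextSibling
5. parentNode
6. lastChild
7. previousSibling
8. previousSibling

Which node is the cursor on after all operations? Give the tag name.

After 1 (lastChild): th
After 2 (lastChild): tr
After 3 (previousSibling): div
After 4 (nextSibling): tr
After 5 (parentNode): th
After 6 (lastChild): tr
After 7 (previousSibling): div
After 8 (previousSibling): td

Answer: td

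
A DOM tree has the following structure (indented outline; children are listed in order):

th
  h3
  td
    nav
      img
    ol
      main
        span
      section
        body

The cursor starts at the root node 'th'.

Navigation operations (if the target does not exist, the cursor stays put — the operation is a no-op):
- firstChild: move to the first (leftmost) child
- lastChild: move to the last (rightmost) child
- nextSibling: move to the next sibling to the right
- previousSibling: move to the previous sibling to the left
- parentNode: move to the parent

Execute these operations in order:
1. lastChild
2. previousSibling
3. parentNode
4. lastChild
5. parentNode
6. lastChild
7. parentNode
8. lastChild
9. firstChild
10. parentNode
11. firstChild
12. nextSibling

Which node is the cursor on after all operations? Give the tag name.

After 1 (lastChild): td
After 2 (previousSibling): h3
After 3 (parentNode): th
After 4 (lastChild): td
After 5 (parentNode): th
After 6 (lastChild): td
After 7 (parentNode): th
After 8 (lastChild): td
After 9 (firstChild): nav
After 10 (parentNode): td
After 11 (firstChild): nav
After 12 (nextSibling): ol

Answer: ol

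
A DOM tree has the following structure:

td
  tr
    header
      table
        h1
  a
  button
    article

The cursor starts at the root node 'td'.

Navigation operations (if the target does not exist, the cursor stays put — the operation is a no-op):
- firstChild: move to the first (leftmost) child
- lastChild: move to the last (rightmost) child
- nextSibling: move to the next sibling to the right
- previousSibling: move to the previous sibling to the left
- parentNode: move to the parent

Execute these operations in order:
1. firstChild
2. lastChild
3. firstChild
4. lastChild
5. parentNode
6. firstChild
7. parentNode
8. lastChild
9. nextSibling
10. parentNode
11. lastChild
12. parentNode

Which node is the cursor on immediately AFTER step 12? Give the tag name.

After 1 (firstChild): tr
After 2 (lastChild): header
After 3 (firstChild): table
After 4 (lastChild): h1
After 5 (parentNode): table
After 6 (firstChild): h1
After 7 (parentNode): table
After 8 (lastChild): h1
After 9 (nextSibling): h1 (no-op, stayed)
After 10 (parentNode): table
After 11 (lastChild): h1
After 12 (parentNode): table

Answer: table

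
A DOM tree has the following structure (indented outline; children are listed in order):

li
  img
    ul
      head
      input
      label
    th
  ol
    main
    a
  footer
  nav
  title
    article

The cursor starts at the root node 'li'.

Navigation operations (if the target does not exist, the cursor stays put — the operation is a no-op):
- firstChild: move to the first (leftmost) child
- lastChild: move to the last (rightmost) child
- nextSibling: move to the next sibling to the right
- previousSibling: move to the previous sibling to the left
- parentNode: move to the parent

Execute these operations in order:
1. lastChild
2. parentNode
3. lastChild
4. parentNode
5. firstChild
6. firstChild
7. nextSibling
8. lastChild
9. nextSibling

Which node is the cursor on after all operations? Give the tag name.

Answer: th

Derivation:
After 1 (lastChild): title
After 2 (parentNode): li
After 3 (lastChild): title
After 4 (parentNode): li
After 5 (firstChild): img
After 6 (firstChild): ul
After 7 (nextSibling): th
After 8 (lastChild): th (no-op, stayed)
After 9 (nextSibling): th (no-op, stayed)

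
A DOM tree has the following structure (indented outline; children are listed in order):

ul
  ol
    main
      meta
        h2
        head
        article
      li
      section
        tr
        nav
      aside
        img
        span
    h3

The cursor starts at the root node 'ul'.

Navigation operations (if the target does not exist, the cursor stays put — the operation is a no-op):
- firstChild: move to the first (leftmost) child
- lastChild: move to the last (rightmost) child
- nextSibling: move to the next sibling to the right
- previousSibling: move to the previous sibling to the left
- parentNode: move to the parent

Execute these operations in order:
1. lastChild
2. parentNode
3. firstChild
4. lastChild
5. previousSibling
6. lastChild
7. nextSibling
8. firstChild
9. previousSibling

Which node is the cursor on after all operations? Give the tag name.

After 1 (lastChild): ol
After 2 (parentNode): ul
After 3 (firstChild): ol
After 4 (lastChild): h3
After 5 (previousSibling): main
After 6 (lastChild): aside
After 7 (nextSibling): aside (no-op, stayed)
After 8 (firstChild): img
After 9 (previousSibling): img (no-op, stayed)

Answer: img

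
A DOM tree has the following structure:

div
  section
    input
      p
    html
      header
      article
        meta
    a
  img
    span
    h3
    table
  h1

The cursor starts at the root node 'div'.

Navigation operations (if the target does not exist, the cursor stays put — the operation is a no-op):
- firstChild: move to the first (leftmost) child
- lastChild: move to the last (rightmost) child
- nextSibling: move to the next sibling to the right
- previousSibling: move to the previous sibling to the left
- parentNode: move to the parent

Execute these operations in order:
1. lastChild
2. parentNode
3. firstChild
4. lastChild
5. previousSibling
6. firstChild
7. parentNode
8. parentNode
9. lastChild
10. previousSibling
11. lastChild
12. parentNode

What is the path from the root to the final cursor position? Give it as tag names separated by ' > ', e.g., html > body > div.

Answer: div > section > html

Derivation:
After 1 (lastChild): h1
After 2 (parentNode): div
After 3 (firstChild): section
After 4 (lastChild): a
After 5 (previousSibling): html
After 6 (firstChild): header
After 7 (parentNode): html
After 8 (parentNode): section
After 9 (lastChild): a
After 10 (previousSibling): html
After 11 (lastChild): article
After 12 (parentNode): html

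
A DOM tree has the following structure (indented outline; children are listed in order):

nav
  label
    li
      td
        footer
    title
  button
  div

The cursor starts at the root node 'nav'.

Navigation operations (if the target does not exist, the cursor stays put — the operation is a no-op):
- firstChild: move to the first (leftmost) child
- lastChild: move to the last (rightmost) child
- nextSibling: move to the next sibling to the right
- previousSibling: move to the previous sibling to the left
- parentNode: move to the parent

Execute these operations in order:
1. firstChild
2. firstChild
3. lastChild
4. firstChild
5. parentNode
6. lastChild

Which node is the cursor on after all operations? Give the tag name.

After 1 (firstChild): label
After 2 (firstChild): li
After 3 (lastChild): td
After 4 (firstChild): footer
After 5 (parentNode): td
After 6 (lastChild): footer

Answer: footer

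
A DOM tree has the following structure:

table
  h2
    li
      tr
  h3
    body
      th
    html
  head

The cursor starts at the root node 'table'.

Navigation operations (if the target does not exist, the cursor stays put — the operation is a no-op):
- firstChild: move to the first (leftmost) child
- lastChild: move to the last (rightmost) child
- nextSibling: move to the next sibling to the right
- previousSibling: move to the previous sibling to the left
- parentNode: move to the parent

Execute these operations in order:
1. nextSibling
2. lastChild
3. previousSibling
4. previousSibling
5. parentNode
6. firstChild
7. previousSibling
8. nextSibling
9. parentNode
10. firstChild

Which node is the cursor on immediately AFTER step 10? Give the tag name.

After 1 (nextSibling): table (no-op, stayed)
After 2 (lastChild): head
After 3 (previousSibling): h3
After 4 (previousSibling): h2
After 5 (parentNode): table
After 6 (firstChild): h2
After 7 (previousSibling): h2 (no-op, stayed)
After 8 (nextSibling): h3
After 9 (parentNode): table
After 10 (firstChild): h2

Answer: h2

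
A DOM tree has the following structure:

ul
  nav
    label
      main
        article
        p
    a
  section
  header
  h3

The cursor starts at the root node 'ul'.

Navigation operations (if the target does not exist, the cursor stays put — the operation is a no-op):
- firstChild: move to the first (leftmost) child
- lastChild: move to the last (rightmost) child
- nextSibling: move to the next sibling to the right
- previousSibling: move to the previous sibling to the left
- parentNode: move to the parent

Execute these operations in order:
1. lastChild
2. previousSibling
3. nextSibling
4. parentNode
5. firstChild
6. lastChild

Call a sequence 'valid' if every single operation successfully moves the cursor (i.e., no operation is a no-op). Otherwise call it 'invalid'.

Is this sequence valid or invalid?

Answer: valid

Derivation:
After 1 (lastChild): h3
After 2 (previousSibling): header
After 3 (nextSibling): h3
After 4 (parentNode): ul
After 5 (firstChild): nav
After 6 (lastChild): a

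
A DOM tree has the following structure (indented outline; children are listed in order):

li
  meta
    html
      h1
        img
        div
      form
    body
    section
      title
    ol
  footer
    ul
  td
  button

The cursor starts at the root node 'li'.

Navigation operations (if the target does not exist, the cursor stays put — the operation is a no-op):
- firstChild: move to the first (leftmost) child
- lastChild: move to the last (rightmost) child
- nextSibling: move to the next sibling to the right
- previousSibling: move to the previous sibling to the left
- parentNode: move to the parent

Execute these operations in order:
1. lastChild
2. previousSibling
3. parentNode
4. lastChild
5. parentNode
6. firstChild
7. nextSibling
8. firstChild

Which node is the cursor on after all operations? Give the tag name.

After 1 (lastChild): button
After 2 (previousSibling): td
After 3 (parentNode): li
After 4 (lastChild): button
After 5 (parentNode): li
After 6 (firstChild): meta
After 7 (nextSibling): footer
After 8 (firstChild): ul

Answer: ul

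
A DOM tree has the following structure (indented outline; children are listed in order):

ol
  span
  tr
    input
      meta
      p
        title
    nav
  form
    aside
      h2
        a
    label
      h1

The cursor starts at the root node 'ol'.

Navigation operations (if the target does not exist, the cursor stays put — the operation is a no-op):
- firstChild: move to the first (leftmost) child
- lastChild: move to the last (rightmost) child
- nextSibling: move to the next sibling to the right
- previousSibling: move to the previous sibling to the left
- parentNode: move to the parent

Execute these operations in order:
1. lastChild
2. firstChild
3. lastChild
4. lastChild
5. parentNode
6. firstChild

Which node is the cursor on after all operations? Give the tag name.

After 1 (lastChild): form
After 2 (firstChild): aside
After 3 (lastChild): h2
After 4 (lastChild): a
After 5 (parentNode): h2
After 6 (firstChild): a

Answer: a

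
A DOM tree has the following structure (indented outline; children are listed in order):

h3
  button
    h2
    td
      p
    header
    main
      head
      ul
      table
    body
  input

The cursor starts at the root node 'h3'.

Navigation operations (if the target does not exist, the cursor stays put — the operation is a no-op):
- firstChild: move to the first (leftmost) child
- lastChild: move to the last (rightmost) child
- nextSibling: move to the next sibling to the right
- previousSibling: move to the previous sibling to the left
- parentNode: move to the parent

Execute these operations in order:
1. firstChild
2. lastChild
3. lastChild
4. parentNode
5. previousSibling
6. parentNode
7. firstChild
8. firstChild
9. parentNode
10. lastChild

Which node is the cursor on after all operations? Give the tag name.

Answer: body

Derivation:
After 1 (firstChild): button
After 2 (lastChild): body
After 3 (lastChild): body (no-op, stayed)
After 4 (parentNode): button
After 5 (previousSibling): button (no-op, stayed)
After 6 (parentNode): h3
After 7 (firstChild): button
After 8 (firstChild): h2
After 9 (parentNode): button
After 10 (lastChild): body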